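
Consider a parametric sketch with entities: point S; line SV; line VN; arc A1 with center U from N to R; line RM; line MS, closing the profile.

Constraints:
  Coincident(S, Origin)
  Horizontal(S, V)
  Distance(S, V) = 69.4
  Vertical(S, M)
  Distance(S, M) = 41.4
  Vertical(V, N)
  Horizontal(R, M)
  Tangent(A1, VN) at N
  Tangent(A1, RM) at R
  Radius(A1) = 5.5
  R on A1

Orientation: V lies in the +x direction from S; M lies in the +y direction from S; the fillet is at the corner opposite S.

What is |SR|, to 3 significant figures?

76.1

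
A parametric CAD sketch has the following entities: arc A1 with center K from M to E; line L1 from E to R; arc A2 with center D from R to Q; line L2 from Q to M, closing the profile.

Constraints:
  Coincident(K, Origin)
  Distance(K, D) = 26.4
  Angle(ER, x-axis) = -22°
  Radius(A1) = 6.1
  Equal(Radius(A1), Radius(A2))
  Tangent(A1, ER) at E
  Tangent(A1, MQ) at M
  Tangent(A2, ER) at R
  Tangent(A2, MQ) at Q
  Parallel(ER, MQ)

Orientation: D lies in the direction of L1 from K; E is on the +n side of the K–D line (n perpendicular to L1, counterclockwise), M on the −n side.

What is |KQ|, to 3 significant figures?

27.1

The slot axis is L1's direction at -22.0°, so u = (cos -22.0°, sin -22.0°) = (0.927, -0.375) and n = (−sin -22.0°, cos -22.0°) = (0.375, 0.927). K is at the origin and D lies 26.4 along u from K, so D = 26.4·u = (24.5, -9.89). Tangency of A1 to both parallel lines with radius 6.1 puts E and M at K ± 6.1·n: E = (2.29, 5.66), M = (-2.29, -5.66). Equal radii place R and Q the same way about D: R = D + 6.1·n = (26.8, -4.23), Q = D − 6.1·n = (22.2, -15.5). Then |KQ| = |Q − K| = 27.1.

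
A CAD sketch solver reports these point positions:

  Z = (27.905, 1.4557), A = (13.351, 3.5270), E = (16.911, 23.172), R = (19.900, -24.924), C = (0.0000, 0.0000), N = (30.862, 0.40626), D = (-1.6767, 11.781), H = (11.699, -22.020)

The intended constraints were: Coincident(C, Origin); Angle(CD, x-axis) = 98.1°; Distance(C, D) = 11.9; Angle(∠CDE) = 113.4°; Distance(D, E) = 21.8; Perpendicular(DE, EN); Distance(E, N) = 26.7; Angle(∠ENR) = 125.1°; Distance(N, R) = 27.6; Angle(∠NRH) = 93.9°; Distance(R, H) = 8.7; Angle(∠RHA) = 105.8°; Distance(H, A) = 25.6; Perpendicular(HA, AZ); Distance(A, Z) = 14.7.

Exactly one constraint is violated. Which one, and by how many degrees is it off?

Perpendicular(HA, AZ) — off by 4.40°.

C = (0.00, 0.00) ✓; CD at 98.10° ✓; |CD| = 11.90 ✓; ∠CDE = 113.4° ✓; |DE| = 21.80 ✓; ∠(DE, EN) = 90.00° ✓; |EN| = 26.70 ✓; ∠ENR = 125.1° ✓; |NR| = 27.60 ✓; ∠NRH = 93.90° ✓; |RH| = 8.700 ✓; ∠RHA = 105.8° ✓; |HA| = 25.60 ✓; ∠(HA, AZ) = 94.40° ✗; |AZ| = 14.70 ✓.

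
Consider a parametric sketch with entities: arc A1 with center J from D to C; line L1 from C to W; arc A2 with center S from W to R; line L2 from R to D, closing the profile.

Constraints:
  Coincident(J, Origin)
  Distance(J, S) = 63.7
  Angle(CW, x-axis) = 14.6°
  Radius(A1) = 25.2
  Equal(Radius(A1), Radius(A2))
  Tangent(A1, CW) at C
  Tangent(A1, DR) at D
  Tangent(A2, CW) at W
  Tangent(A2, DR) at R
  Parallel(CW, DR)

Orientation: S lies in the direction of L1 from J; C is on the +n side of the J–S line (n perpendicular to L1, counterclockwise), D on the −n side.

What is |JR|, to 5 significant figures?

68.504

The slot axis is L1's direction at 14.6°, so u = (cos 14.6°, sin 14.6°) = (0.96771, 0.25207) and n = (−sin 14.6°, cos 14.6°) = (-0.25207, 0.96771). J is at the origin and S lies 63.7 along u from J, so S = 63.7·u = (61.643, 16.057). Tangency of A1 to both parallel lines with radius 25.2 puts C and D at J ± 25.2·n: C = (-6.3521, 24.386), D = (6.3521, -24.386). Equal radii place W and R the same way about S: W = S + 25.2·n = (55.291, 40.443), R = S − 25.2·n = (67.995, -8.3295). Then |JR| = |R − J| = 68.504.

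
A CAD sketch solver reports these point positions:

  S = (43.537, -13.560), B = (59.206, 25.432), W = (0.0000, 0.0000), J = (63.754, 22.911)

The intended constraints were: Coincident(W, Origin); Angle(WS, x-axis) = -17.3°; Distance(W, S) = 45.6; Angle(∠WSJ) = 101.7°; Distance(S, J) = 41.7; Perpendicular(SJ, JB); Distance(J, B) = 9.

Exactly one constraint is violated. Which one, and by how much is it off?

Distance(J, B) = 9 — off by 3.80.

W = (0.00, 0.00) ✓; WS at -17.30° ✓; |WS| = 45.60 ✓; ∠WSJ = 101.7° ✓; |SJ| = 41.70 ✓; ∠(SJ, JB) = 90.00° ✓; |JB| = 5.200 ✗.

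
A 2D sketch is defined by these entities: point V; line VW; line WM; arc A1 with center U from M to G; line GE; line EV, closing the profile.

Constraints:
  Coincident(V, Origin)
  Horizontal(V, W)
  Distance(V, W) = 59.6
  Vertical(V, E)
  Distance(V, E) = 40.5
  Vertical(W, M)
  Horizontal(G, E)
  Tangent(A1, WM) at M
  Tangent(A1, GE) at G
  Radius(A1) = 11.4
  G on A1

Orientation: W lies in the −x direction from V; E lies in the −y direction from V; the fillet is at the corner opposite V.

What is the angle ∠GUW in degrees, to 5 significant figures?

158.61°

The virtual corner opposite V is at (-59.600, -40.500). The tangent condition forces UM to be normal to WM and A1 meets GE tangentially, so UG is at right angles to GE, with radius 11.4, so the center U sits 11.4 in from both sides at U = (-48.200, -29.100). That places the tangent points at M = (-59.600, -29.100) on WM and G = (-48.200, -40.500) on GE. Then cos ∠GUW = UG·UW / (|UG||UW|), giving 158.61°.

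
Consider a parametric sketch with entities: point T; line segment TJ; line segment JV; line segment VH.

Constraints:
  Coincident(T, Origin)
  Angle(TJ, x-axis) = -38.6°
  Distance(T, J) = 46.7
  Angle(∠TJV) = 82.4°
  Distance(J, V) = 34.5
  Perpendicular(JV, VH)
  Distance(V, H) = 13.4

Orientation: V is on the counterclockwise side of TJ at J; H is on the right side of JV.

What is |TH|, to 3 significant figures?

66.1

T is at the origin; TJ runs at -38.6° with length 46.7, so J = 46.7·(cos -38.6°, sin -38.6°) = (36.5, -29.1). ∠TJV = 82.4°, so JV runs at -38.6° + (180° − 82.4°) = 59.0° from the x-axis; with |JV| = 34.5, V = J + 34.5·(cos 59.0°, sin 59.0°) = (54.3, 0.437). JV ⟂ VH; with |VH| = 13.4 on the right of JV, H = V + 13.4·(0.857, -0.515) = (65.8, -6.46). Then |TH| = |H − T| = 66.1.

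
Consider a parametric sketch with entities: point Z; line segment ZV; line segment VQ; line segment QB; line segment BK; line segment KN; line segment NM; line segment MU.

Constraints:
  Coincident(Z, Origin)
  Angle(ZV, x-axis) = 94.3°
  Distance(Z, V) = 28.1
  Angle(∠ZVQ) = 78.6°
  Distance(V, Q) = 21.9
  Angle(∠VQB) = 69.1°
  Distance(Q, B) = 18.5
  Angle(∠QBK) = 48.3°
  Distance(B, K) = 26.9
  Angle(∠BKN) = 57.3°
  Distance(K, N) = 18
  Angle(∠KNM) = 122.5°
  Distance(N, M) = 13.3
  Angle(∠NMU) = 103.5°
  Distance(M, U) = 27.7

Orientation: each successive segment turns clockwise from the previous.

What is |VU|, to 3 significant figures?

25.6

Z is at the origin; ZV runs at 94.3° with length 28.1, so V = (-2.11, 28.0). ∠ZVQ = 78.6° gives VQ at -7.10° from the x-axis; with |VQ| = 21.9, Q = (19.6, 25.3). ∠VQB = 69.1° gives QB at -118° from the x-axis; with |QB| = 18.5, B = (10.9, 8.98). ∠QBK = 48.3° gives BK at 110° from the x-axis; with |BK| = 26.9, K = (1.61, 34.2). ∠BKN = 57.3° gives KN at -12.4° from the x-axis; with |KN| = 18.0, N = (19.2, 30.3). ∠KNM = 122.5° gives NM at -69.9° from the x-axis; with |NM| = 13.3, M = (23.8, 17.9). ∠NMU = 103.5° gives MU at -146° from the x-axis; with |MU| = 27.7, U = (0.686, 2.52). Then |VU| = |U − V| = 25.6.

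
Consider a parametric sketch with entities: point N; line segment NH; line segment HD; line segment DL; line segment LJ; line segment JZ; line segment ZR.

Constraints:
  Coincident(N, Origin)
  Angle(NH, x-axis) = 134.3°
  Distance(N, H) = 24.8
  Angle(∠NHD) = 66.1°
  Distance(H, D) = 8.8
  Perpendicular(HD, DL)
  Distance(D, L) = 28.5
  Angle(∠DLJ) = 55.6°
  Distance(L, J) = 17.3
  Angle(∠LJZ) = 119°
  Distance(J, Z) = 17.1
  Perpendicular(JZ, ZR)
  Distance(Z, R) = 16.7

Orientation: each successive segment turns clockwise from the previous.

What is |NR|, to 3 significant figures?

19.6

∠LJZ = 119.0° gives JZ at 105° from the x-axis; with |JZ| = 17.1, Z = (-20.4, 14.8). JZ ⟂ ZR, so ZR runs at 15.0°; with |ZR| = 16.7, R = (-4.22, 19.1). Then |NR| = |R − N| = 19.6.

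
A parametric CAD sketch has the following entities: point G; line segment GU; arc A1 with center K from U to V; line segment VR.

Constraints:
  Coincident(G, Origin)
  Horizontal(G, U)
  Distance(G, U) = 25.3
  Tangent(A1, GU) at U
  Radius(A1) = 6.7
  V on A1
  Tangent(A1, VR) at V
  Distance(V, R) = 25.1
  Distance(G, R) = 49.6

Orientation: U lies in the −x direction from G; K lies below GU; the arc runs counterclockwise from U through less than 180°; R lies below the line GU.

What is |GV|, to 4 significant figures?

31.66

Checks: |KU| = 6.700 ✓; |KV| = 6.700 ✓; ∠(KV, VR) = 90.00° ✓; |VR| = 25.10 ✓; |GR| = 49.60 ✓.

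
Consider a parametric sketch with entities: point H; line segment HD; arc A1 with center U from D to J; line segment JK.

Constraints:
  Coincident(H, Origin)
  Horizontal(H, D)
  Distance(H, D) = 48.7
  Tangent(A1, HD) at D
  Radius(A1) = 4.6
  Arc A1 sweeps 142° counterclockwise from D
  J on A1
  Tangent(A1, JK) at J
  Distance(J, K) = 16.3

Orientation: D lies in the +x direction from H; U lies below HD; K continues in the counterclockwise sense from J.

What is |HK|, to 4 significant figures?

61.49

On A1, D sits at bearing 90° from U; a 142° counterclockwise sweep puts J at bearing 232°, so J = U + 4.6·(cos 232°, sin 232°) = (45.87, -8.225). Tangency of A1 to JK means the radius UJ is perpendicular to JK, so JK runs along (−sin 232°, cos 232°); with |JK| = 16.3, K = (58.71, -18.26). Then |HK| = |K − H| = 61.49.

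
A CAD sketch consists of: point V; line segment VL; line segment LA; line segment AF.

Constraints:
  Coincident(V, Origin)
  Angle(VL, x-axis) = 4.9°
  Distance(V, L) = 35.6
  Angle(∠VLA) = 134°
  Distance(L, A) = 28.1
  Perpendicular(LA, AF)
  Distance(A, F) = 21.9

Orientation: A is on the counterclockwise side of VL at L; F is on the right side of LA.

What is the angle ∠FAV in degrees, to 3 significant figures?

116°

V is at the origin; VL runs at 4.9° with length 35.6, so L = 35.6·(cos 4.9°, sin 4.9°) = (35.5, 3.04). ∠VLA = 134.0°, so LA runs at 4.9° + (180° − 134.0°) = 50.9° from the x-axis; with |LA| = 28.1, A = L + 28.1·(cos 50.9°, sin 50.9°) = (53.2, 24.8). LA is perpendicular to AF; with |AF| = 21.9 on the right of LA, F = A + 21.9·(0.776, -0.631) = (70.2, 11.0). Then cos ∠FAV = AF·AV / (|AF||AV|), giving 116°.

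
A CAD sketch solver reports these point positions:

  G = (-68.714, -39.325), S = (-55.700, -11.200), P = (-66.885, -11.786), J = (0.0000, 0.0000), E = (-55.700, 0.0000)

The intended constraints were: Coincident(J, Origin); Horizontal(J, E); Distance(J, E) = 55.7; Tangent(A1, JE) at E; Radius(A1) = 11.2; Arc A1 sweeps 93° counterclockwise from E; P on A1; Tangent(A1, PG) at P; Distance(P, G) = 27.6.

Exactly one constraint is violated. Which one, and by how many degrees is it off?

Tangent(A1, PG) at P — off by 6.80°.

J = (0.00, 0.00) ✓; J.y = 0.00, E.y = 0.00 ✓; |JE| = 55.70 ✓; ∠(SE, EJ) = 90.00° ✓; |SE| = 11.20 ✓; bearing(S→P) − bearing(S→E) = 93.00° ✓; |SP| = 11.20 ✓; ∠(SP, PG) = 96.80° ✗; |PG| = 27.60 ✓.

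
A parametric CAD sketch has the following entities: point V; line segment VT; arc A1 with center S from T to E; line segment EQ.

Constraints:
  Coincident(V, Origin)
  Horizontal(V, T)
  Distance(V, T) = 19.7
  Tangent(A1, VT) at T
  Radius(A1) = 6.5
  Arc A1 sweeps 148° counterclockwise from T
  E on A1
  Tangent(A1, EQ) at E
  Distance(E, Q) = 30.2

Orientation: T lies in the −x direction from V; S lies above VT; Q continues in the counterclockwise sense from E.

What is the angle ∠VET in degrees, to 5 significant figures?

69.537°

A1 meets VT tangentially, so ST is at right angles to VT, so S = T + (0, 6.5) = (-19.700, 6.5000). On A1, T sits at bearing -90° from S; a 148° counterclockwise sweep puts E at bearing 58°, so E = S + 6.5·(cos 58°, sin 58°) = (-16.256, 12.012). Then cos ∠VET = EV·ET / (|EV||ET|), giving 69.537°.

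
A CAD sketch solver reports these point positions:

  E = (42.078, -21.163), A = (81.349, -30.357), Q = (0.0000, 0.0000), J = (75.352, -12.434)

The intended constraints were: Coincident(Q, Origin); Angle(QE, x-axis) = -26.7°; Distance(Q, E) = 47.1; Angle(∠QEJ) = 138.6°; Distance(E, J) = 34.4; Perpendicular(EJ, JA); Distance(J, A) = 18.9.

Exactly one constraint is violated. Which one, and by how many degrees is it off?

Perpendicular(EJ, JA) — off by 3.80°.

Q = (0.00, 0.00) ✓; QE at -26.70° ✓; |QE| = 47.10 ✓; ∠QEJ = 138.6° ✓; |EJ| = 34.40 ✓; ∠(EJ, JA) = 86.20° ✗; |JA| = 18.90 ✓.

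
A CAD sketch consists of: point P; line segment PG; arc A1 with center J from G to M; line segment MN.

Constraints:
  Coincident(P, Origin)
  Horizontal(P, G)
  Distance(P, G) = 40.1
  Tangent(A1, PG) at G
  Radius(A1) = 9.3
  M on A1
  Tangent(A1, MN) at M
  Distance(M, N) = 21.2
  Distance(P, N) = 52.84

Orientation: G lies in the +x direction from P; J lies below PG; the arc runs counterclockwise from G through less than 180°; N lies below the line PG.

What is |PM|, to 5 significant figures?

34.664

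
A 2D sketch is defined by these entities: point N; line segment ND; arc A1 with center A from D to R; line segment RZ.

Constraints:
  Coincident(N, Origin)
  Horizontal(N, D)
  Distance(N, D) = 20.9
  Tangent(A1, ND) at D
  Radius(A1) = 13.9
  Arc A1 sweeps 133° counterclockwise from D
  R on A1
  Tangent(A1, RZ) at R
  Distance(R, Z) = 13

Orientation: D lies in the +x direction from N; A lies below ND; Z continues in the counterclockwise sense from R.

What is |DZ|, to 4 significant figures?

32.91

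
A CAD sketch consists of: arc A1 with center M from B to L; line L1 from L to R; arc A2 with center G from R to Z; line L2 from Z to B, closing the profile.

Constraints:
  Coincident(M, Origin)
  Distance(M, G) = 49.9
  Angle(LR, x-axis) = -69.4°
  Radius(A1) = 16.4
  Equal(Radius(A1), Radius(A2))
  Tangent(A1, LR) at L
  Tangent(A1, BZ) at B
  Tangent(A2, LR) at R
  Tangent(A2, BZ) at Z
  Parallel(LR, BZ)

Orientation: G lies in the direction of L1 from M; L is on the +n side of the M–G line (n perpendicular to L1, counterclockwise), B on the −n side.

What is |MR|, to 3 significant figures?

52.5

The slot axis is L1's direction at -69.4°, so u = (cos -69.4°, sin -69.4°) = (0.352, -0.936) and n = (−sin -69.4°, cos -69.4°) = (0.936, 0.352). M is at the origin and G lies 49.9 along u from M, so G = 49.9·u = (17.6, -46.7). Tangency of A1 to both parallel lines with radius 16.4 puts L and B at M ± 16.4·n: L = (15.4, 5.77), B = (-15.4, -5.77). Equal radii place R and Z the same way about G: R = G + 16.4·n = (32.9, -40.9), Z = G − 16.4·n = (2.21, -52.5). Then |MR| = |R − M| = 52.5.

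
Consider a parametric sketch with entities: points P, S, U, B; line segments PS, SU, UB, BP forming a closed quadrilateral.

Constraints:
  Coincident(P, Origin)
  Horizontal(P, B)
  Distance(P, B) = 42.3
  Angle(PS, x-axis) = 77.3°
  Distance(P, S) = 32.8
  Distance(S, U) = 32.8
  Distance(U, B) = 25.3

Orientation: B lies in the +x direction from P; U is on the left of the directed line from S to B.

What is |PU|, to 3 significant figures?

46.6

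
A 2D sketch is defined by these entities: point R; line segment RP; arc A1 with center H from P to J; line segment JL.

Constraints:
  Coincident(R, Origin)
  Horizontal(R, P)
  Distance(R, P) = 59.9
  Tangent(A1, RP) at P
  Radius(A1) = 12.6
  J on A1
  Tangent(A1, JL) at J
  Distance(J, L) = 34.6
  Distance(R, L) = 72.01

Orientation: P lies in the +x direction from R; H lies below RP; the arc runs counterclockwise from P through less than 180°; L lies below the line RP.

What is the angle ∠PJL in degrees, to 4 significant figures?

130.4°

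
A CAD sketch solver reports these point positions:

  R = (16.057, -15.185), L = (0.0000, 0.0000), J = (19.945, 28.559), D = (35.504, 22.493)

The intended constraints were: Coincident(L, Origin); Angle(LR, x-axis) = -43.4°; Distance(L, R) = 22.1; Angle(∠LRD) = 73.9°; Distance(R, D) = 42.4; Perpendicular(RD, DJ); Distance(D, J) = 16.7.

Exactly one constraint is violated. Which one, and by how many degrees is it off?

Perpendicular(RD, DJ) — off by 6.00°.

L = (0.00, 0.00) ✓; LR at -43.40° ✓; |LR| = 22.10 ✓; ∠LRD = 73.90° ✓; |RD| = 42.40 ✓; ∠(RD, DJ) = 96.00° ✗; |DJ| = 16.70 ✓.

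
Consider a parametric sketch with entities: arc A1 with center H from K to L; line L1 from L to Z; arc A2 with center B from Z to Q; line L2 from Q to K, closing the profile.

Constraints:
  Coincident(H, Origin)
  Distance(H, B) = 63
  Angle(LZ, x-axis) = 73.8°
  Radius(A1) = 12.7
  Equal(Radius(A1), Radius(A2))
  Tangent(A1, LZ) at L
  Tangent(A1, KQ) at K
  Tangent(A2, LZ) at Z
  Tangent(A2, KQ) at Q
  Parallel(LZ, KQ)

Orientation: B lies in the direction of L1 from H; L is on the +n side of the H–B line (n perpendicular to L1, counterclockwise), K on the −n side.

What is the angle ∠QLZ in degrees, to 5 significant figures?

21.958°

Tangency of A1 to both parallel lines with radius 12.7 puts L and K at H ± 12.7·n: L = (-12.196, 3.5432), K = (12.196, -3.5432). Equal radii place Z and Q the same way about B: Z = B + 12.7·n = (5.3807, 64.042), Q = B − 12.7·n = (29.772, 56.955). Then cos ∠QLZ = LQ·LZ / (|LQ||LZ|), giving 21.958°.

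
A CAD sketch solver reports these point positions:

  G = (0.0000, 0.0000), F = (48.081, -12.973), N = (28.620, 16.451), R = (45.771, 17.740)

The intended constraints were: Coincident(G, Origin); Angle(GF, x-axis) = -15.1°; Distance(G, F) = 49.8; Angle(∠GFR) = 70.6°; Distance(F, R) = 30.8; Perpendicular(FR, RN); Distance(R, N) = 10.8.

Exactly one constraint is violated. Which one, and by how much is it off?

Distance(R, N) = 10.8 — off by 6.40.

G = (0.00, 0.00) ✓; GF at -15.10° ✓; |GF| = 49.80 ✓; ∠GFR = 70.60° ✓; |FR| = 30.80 ✓; ∠(FR, RN) = 90.00° ✓; |RN| = 17.20 ✗.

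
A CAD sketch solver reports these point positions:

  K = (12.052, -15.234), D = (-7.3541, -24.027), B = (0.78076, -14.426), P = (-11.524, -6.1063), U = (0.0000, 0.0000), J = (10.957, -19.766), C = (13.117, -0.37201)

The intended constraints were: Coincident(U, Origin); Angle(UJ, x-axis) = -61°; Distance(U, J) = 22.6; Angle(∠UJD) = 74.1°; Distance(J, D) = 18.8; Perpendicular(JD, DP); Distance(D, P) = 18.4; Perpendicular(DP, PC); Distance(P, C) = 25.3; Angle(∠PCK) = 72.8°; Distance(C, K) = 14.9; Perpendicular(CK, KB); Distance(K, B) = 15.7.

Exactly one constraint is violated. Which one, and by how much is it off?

Distance(K, B) = 15.7 — off by 4.40.

U = (0.00, 0.00) ✓; UJ at -61.00° ✓; |UJ| = 22.60 ✓; ∠UJD = 74.10° ✓; |JD| = 18.80 ✓; ∠(JD, DP) = 90.00° ✓; |DP| = 18.40 ✓; ∠(DP, PC) = 90.00° ✓; |PC| = 25.30 ✓; ∠PCK = 72.80° ✓; |CK| = 14.90 ✓; ∠(CK, KB) = 90.00° ✓; |KB| = 11.30 ✗.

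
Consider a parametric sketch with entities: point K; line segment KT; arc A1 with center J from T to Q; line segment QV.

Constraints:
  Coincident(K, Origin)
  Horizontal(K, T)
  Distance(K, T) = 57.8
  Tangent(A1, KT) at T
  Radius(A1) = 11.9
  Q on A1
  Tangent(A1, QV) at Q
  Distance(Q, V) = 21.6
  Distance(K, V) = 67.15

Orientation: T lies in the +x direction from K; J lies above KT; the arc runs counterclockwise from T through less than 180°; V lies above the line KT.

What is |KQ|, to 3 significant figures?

70.3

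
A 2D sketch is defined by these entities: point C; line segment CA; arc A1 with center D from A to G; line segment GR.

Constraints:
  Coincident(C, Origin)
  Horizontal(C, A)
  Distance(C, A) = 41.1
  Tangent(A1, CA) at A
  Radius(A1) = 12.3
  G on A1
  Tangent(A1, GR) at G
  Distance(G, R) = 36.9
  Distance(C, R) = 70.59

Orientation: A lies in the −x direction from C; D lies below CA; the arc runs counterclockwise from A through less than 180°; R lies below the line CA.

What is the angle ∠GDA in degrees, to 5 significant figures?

95.869°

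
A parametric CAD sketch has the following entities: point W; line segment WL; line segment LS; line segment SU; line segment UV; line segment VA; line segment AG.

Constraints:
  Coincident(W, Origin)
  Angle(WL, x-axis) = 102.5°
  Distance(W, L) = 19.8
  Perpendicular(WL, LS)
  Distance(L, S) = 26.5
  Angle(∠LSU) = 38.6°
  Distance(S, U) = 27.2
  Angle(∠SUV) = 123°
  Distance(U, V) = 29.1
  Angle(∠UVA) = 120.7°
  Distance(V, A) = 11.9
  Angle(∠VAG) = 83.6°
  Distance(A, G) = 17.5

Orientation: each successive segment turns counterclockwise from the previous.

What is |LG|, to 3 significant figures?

9.38

W is at the origin; WL runs at 102.5° with length 19.8, so L = (-4.29, 19.3). The perpendicularity gives LS at right angles to WL, so LS runs at -168°; with |LS| = 26.5, S = (-30.2, 13.6). ∠LSU = 38.6° gives SU at -26.1° from the x-axis; with |SU| = 27.2, U = (-5.73, 1.63). ∠SUV = 123.0° gives UV at 30.9° from the x-axis; with |UV| = 29.1, V = (19.2, 16.6). ∠UVA = 120.7° gives VA at 90.2° from the x-axis; with |VA| = 11.9, A = (19.2, 28.5). ∠VAG = 83.6° gives AG at -173° from the x-axis; with |AG| = 17.5, G = (1.81, 26.5). Then |LG| = |G − L| = 9.38.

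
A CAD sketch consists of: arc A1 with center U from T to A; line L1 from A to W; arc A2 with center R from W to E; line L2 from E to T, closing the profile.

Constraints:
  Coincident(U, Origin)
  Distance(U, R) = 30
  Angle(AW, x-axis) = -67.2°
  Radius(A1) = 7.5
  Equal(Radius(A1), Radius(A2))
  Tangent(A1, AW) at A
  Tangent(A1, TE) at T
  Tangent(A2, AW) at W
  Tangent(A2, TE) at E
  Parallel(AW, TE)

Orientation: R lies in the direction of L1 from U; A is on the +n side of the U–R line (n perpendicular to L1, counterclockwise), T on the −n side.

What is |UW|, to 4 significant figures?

30.92

Tangency of A1 to both parallel lines with radius 7.5 puts A and T at U ± 7.5·n: A = (6.914, 2.906), T = (-6.914, -2.906). Equal radii place W and E the same way about R: W = R + 7.5·n = (18.54, -24.75), E = R − 7.5·n = (4.711, -30.56). Then |UW| = |W − U| = 30.92.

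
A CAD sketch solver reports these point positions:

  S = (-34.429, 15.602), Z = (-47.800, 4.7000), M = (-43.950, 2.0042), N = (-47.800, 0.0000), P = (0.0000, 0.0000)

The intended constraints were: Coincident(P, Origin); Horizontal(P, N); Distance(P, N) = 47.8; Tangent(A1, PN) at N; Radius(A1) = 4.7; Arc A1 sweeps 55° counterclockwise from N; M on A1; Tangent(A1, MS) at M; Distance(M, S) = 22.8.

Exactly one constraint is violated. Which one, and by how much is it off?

Distance(M, S) = 22.8 — off by 6.20.

P = (0.00, 0.00) ✓; P.y = 0.00, N.y = 0.00 ✓; |PN| = 47.80 ✓; ∠(ZN, NP) = 90.00° ✓; |ZN| = 4.700 ✓; bearing(Z→M) − bearing(Z→N) = 55.00° ✓; |ZM| = 4.700 ✓; ∠(ZM, MS) = 90.00° ✓; |MS| = 16.60 ✗.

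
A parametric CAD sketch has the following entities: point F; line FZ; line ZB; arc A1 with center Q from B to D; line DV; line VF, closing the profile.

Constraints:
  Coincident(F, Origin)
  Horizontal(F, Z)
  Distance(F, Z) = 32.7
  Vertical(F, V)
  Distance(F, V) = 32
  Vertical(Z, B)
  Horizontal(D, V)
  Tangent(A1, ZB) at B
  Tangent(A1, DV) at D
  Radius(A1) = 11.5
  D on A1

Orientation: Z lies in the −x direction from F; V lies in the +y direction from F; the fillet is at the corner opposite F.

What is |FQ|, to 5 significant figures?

29.491

F is at the origin; F and Z share the same y with |FZ| = 32.7 and Z on the −x side, so Z = (-32.700, 0.0000). FV is vertical with |FV| = 32.0 and V on the +y side, so V = (0.0000, 32.000). The virtual corner opposite F is at (-32.700, 32.000). Since A1 is tangent to ZB there, QB ⟂ ZB and the tangent condition forces QD to be normal to DV, with radius 11.5, so the center Q sits 11.5 in from both sides at Q = (-21.200, 20.500). Then |FQ| = |Q − F| = 29.491.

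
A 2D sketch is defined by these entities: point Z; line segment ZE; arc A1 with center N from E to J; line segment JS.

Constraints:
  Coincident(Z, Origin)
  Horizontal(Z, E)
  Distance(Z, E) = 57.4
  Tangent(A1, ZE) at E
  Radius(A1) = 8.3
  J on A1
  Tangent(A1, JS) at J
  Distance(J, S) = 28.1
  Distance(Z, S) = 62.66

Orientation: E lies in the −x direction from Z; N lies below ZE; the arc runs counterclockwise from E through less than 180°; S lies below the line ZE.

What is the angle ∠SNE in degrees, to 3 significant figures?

167°

Z is at the origin; ZE is horizontal with |ZE| = 57.4 and E on the −x side, so E = (-57.4, 0.00). A1 meets ZE tangentially, so NE is at right angles to ZE, so N = E + (0, -8.3) = (-57.4, -8.30). Since NJ ⟂ JS (tangency), |NS| = √(8.3² + 28.1²) = 29.3 regardless of where J sits on A1. So S lies on both circle(Z, 62.66) and circle(N, 29.3); the below-ZE intersection is S = (-50.7, -36.8). J is the foot of the tangent from S: J = (-64.6, -12.4).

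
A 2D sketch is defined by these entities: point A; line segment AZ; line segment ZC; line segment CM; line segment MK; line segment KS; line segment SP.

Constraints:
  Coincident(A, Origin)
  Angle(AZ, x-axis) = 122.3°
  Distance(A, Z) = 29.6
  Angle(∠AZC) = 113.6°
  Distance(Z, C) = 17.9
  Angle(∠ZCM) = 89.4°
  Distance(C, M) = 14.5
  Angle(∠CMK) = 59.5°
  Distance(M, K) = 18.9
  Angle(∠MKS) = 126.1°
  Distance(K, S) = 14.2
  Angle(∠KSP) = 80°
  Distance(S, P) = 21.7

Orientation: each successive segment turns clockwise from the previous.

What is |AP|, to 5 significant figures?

48.396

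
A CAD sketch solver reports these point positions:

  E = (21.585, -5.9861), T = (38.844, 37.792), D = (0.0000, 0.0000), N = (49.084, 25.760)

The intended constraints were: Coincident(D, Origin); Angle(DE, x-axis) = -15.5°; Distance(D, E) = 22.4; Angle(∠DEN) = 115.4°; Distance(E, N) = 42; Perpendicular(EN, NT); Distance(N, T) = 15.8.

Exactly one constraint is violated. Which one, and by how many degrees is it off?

Perpendicular(EN, NT) — off by 8.70°.

D = (0.00, 0.00) ✓; DE at -15.50° ✓; |DE| = 22.40 ✓; ∠DEN = 115.4° ✓; |EN| = 42.00 ✓; ∠(EN, NT) = 81.30° ✗; |NT| = 15.80 ✓.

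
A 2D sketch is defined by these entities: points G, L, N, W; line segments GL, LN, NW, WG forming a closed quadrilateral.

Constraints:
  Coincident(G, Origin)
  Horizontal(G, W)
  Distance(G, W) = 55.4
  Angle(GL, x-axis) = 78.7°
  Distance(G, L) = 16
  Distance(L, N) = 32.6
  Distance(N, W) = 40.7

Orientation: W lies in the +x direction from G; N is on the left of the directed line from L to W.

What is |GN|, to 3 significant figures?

45.0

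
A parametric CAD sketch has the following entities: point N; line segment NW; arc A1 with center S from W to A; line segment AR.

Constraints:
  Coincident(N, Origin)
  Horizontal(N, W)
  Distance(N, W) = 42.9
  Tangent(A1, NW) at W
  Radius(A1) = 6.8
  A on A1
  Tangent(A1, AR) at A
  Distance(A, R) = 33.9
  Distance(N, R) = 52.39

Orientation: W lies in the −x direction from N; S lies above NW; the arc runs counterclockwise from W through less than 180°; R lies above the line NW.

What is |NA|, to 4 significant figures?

36.66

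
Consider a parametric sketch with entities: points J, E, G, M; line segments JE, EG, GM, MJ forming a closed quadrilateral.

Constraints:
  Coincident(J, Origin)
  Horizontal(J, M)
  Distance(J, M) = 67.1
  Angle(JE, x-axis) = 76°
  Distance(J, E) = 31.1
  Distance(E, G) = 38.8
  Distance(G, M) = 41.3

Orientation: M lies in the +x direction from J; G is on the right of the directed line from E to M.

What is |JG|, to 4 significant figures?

26.29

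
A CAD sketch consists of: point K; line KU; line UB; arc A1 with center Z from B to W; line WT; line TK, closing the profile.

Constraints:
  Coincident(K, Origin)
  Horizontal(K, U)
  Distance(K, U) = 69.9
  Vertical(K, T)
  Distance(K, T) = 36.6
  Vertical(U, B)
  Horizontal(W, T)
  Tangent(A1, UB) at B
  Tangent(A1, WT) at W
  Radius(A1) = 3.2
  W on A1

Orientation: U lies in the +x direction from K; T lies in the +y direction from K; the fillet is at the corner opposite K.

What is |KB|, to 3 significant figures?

77.5

K is at the origin; KU is horizontal with |KU| = 69.9 and U on the +x side, so U = (69.9, 0.00). KT is vertical with |KT| = 36.6 and T on the +y side, so T = (0.00, 36.6). The virtual corner opposite K is at (69.9, 36.6). The tangent condition forces ZB to be normal to UB and tangency of A1 to WT means the radius ZW is perpendicular to WT, with radius 3.2, so the center Z sits 3.2 in from both sides at Z = (66.7, 33.4). That places the tangent points at B = (69.9, 33.4) on UB and W = (66.7, 36.6) on WT. Then |KB| = |B − K| = 77.5.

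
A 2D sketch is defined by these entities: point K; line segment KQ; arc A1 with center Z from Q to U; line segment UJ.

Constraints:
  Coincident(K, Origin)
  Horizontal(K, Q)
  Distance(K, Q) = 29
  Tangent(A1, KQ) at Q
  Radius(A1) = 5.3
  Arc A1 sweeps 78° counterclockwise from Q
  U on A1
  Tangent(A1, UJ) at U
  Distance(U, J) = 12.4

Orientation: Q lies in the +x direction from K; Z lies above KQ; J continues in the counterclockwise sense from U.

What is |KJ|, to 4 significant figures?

40.22

K is at the origin; K and Q share the same y with |KQ| = 29.0 and Q on the +x side, so Q = (29.00, 0.000). Tangency of A1 to KQ means the radius ZQ is perpendicular to KQ, so Z = Q + (0, 5.3) = (29.00, 5.300). On A1, Q sits at bearing -90° from Z; a 78° counterclockwise sweep puts U at bearing -12°, so U = Z + 5.3·(cos -12°, sin -12°) = (34.18, 4.198). Since A1 is tangent to UJ there, ZU ⟂ UJ, so UJ runs along (−sin -12°, cos -12°); with |UJ| = 12.4, J = (36.76, 16.33). Then |KJ| = |J − K| = 40.22.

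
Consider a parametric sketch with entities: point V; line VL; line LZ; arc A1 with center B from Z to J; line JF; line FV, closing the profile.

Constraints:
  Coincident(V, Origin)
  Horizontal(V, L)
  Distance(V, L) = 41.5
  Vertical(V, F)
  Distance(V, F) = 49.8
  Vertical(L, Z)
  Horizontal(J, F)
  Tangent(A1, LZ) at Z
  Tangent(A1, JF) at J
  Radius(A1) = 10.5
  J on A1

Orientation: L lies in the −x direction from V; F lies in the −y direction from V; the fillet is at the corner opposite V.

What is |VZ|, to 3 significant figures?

57.2

V is at the origin; V and L share the same y with |VL| = 41.5 and L on the −x side, so L = (-41.5, 0.00). V and F share the same x with |VF| = 49.8 and F on the −y side, so F = (0.00, -49.8). The virtual corner opposite V is at (-41.5, -49.8). Since A1 is tangent to LZ there, BZ ⟂ LZ and the tangent condition forces BJ to be normal to JF, with radius 10.5, so the center B sits 10.5 in from both sides at B = (-31.0, -39.3). That places the tangent points at Z = (-41.5, -39.3) on LZ and J = (-31.0, -49.8) on JF. Then |VZ| = |Z − V| = 57.2.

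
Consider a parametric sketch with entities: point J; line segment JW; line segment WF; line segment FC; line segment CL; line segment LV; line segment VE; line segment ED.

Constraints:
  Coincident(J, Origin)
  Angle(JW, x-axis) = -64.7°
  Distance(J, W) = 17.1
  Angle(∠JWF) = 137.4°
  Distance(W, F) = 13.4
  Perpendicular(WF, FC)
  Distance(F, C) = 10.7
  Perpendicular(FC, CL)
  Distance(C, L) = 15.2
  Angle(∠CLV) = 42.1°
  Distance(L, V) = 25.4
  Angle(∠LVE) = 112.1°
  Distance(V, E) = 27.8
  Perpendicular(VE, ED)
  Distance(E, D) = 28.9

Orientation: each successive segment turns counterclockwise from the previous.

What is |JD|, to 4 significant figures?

46.69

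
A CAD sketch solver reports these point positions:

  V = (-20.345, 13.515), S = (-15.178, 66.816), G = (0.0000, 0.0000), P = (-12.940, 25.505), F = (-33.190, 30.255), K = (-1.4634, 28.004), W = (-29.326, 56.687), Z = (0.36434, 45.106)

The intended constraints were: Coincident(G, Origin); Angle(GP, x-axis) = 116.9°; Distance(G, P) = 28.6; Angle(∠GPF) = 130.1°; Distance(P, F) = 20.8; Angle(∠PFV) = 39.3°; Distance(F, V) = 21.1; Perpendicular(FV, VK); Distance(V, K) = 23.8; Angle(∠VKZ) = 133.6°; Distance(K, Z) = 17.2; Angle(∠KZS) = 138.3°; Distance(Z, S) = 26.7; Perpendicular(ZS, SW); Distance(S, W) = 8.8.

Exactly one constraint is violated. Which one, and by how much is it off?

Distance(S, W) = 8.8 — off by 8.60.

G = (0.00, 0.00) ✓; GP at 116.9° ✓; |GP| = 28.60 ✓; ∠GPF = 130.1° ✓; |PF| = 20.80 ✓; ∠PFV = 39.30° ✓; |FV| = 21.10 ✓; ∠(FV, VK) = 90.00° ✓; |VK| = 23.80 ✓; ∠VKZ = 133.6° ✓; |KZ| = 17.20 ✓; ∠KZS = 138.3° ✓; |ZS| = 26.70 ✓; ∠(ZS, SW) = 90.00° ✓; |SW| = 17.40 ✗.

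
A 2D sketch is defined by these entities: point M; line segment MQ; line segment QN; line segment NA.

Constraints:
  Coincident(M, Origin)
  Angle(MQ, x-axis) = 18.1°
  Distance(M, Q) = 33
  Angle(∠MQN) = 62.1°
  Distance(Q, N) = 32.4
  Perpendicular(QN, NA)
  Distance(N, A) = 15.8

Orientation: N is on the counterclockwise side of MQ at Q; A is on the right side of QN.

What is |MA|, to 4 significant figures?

48.06

M is at the origin; MQ runs at 18.1° with length 33.0, so Q = 33.0·(cos 18.1°, sin 18.1°) = (31.37, 10.25). ∠MQN = 62.1°, so QN runs at 18.1° + (180° − 62.1°) = 136.0° from the x-axis; with |QN| = 32.4, N = Q + 32.4·(cos 136.0°, sin 136.0°) = (8.060, 32.76). QN ⟂ NA; with |NA| = 15.8 on the right of QN, A = N + 15.8·(0.6947, 0.7193) = (19.04, 44.12). Then |MA| = |A − M| = 48.06.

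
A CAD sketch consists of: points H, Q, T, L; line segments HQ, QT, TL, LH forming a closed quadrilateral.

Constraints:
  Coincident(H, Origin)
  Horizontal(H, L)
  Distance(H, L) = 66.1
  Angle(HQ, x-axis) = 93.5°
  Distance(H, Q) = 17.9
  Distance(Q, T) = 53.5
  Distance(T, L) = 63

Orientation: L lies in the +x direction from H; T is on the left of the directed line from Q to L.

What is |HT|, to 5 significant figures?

66.729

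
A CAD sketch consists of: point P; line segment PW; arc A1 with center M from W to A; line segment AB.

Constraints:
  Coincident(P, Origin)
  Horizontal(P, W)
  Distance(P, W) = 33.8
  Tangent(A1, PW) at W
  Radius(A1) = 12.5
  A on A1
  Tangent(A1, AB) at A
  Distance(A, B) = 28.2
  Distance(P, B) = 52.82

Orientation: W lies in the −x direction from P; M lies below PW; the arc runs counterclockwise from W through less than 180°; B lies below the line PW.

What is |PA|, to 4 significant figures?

48.40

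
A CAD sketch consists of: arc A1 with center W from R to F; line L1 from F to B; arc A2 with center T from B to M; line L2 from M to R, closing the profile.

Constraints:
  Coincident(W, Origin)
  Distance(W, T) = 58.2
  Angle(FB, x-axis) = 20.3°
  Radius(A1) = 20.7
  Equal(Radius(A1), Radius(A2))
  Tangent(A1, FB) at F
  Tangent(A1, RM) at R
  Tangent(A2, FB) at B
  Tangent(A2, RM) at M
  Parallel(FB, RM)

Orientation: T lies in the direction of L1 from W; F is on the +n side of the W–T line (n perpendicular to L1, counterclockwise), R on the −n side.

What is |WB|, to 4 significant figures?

61.77

Tangency of A1 to both parallel lines with radius 20.7 puts F and R at W ± 20.7·n: F = (-7.182, 19.41), R = (7.182, -19.41). Equal radii place B and M the same way about T: B = T + 20.7·n = (47.40, 39.61), M = T − 20.7·n = (61.77, 0.7774). Then |WB| = |B − W| = 61.77.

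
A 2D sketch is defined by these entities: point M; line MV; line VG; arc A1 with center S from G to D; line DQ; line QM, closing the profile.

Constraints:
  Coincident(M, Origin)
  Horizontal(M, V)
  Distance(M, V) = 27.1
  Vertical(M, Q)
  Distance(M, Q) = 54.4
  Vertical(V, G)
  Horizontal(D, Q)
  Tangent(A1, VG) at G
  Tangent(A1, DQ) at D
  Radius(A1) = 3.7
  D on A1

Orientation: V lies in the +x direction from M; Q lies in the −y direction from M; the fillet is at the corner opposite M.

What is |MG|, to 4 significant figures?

57.49

M is at the origin; M and V share the same y with |MV| = 27.1 and V on the +x side, so V = (27.10, 0.000). M and Q share the same x with |MQ| = 54.4 and Q on the −y side, so Q = (0.000, -54.40). The virtual corner opposite M is at (27.10, -54.40). Since A1 is tangent to VG there, SG ⟂ VG and A1 meets DQ tangentially, so SD is at right angles to DQ, with radius 3.7, so the center S sits 3.7 in from both sides at S = (23.40, -50.70). That places the tangent points at G = (27.10, -50.70) on VG and D = (23.40, -54.40) on DQ. Then |MG| = |G − M| = 57.49.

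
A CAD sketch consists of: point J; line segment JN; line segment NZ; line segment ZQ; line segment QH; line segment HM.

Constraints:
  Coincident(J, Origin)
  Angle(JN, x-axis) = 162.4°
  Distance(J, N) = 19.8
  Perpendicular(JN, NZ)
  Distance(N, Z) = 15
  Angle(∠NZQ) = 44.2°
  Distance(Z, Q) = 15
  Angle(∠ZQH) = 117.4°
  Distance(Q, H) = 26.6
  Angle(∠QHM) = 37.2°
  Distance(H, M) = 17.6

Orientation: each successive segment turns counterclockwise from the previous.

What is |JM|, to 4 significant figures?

23.81

∠ZQH = 117.4° gives QH at 90.80° from the x-axis; with |QH| = 26.6, H = (-10.56, 25.37). ∠QHM = 37.2° gives HM at -126.4° from the x-axis; with |HM| = 17.6, M = (-21.00, 11.21). Then |JM| = |M − J| = 23.81.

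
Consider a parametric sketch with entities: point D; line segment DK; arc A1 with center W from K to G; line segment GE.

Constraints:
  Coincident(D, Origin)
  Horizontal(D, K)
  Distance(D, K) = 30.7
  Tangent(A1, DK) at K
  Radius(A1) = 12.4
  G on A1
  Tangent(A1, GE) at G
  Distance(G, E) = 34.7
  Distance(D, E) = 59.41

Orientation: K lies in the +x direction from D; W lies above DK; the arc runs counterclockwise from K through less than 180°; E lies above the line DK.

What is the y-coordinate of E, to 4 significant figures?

49.15

Checks: |WG| = 12.40 ✓; ∠(WG, GE) = 90.00° ✓; |GE| = 34.70 ✓; |DE| = 59.41 ✓.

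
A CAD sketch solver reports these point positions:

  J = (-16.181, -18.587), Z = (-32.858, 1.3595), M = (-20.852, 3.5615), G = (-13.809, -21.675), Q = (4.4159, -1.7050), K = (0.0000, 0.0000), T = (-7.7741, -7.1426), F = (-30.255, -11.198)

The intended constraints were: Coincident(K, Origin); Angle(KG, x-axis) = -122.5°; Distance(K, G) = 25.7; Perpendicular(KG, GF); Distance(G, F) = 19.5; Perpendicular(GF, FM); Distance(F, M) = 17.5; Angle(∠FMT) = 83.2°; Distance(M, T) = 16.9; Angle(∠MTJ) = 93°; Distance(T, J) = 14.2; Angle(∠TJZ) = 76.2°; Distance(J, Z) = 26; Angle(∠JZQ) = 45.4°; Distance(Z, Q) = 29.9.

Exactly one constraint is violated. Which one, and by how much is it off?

Distance(Z, Q) = 29.9 — off by 7.50.

K = (0.00, 0.00) ✓; KG at -122.5° ✓; |KG| = 25.70 ✓; ∠(KG, GF) = 90.00° ✓; |GF| = 19.50 ✓; ∠(GF, FM) = 90.00° ✓; |FM| = 17.50 ✓; ∠FMT = 83.20° ✓; |MT| = 16.90 ✓; ∠MTJ = 93.00° ✓; |TJ| = 14.20 ✓; ∠TJZ = 76.20° ✓; |JZ| = 26.00 ✓; ∠JZQ = 45.40° ✓; |ZQ| = 37.40 ✗.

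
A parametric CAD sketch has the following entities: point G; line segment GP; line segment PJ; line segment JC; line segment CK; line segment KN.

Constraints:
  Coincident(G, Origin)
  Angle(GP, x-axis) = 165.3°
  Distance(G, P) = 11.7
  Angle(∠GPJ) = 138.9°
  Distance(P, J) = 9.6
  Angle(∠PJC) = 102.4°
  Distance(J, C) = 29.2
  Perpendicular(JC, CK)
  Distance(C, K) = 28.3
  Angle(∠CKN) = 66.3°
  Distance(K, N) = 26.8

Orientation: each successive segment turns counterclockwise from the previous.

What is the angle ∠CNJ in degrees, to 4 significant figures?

69.35°

G is at the origin; GP runs at 165.3° with length 11.7, so P = (-11.32, 2.969). ∠GPJ = 138.9° gives PJ at -153.6° from the x-axis; with |PJ| = 9.6, J = (-19.92, -1.300). ∠PJC = 102.4° gives JC at -76.00° from the x-axis; with |JC| = 29.2, C = (-12.85, -29.63). JC is perpendicular to CK, so CK runs at 14.00°; with |CK| = 28.3, K = (14.61, -22.79). ∠CKN = 66.3° gives KN at 127.7° from the x-axis; with |KN| = 26.8, N = (-1.781, -1.581). Then cos ∠CNJ = NC·NJ / (|NC||NJ|), giving 69.35°.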